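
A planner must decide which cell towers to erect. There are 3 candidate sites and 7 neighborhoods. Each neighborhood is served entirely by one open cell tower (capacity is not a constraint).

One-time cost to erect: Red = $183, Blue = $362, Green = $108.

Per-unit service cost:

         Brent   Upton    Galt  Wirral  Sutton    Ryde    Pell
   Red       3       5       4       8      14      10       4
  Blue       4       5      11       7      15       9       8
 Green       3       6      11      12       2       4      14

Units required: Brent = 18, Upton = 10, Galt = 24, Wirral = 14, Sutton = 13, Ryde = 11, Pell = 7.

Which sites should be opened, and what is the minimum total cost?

For any fixed open set, each neighborhood goes to its cheapest open site; total = fixed + service.
{Red, Green}: Brent→Red 3·18=54, Upton→Red 5·10=50, Galt→Red 4·24=96, Wirral→Red 8·14=112, Sutton→Green 2·13=26, Ryde→Green 4·11=44, Pell→Red 4·7=28. Service 410; fixed 291; total 701.
{Red}: Brent→Red 3·18=54, Upton→Red 5·10=50, Galt→Red 4·24=96, Wirral→Red 8·14=112, Sutton→Red 14·13=182, Ryde→Red 10·11=110, Pell→Red 4·7=28. Service 632; fixed 183; total 815.
{Green}: service 714 + fixed 108 = 822
{Red, Blue, Green}: service 396 + fixed 653 = 1049
(All 7 nonempty subsets were checked; Red and Green is lowest.)

Open Red and Green; minimum total cost 701.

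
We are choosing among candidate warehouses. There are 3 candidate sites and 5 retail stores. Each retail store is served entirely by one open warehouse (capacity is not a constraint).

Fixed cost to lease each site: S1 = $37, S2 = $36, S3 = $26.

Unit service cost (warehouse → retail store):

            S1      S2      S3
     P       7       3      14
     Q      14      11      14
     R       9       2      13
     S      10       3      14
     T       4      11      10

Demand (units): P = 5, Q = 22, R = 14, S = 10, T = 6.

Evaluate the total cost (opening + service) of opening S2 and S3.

Each retail store is assigned to its cheapest site among the open ones.
{S2, S3}: P→S2 3·5=15, Q→S2 11·22=242, R→S2 2·14=28, S→S2 3·10=30, T→S3 10·6=60. Service 375; fixed 62; total 437.

Total cost: 437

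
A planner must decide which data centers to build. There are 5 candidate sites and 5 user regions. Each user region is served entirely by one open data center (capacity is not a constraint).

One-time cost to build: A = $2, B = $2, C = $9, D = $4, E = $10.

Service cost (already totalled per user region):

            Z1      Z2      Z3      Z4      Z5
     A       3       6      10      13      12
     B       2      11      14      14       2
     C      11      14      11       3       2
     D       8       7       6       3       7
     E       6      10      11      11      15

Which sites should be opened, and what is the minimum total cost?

For any fixed open set, each user region goes to its cheapest open site; total = fixed + service.
{B, D}: Z1→B 2, Z2→D 7, Z3→D 6, Z4→D 3, Z5→B 2. Service 20; fixed 6; total 26.
{A, B, D}: service 19 + fixed 8 = 27
{A, D}: service 25 + fixed 6 = 31
{A, B, C, D, E}: Z1→B 2, Z2→A 6, Z3→D 6, Z4→C 3, Z5→B 2. Service 19; fixed 27; total 46.
No other subset beats 26.

Open B and D; minimum total cost 26.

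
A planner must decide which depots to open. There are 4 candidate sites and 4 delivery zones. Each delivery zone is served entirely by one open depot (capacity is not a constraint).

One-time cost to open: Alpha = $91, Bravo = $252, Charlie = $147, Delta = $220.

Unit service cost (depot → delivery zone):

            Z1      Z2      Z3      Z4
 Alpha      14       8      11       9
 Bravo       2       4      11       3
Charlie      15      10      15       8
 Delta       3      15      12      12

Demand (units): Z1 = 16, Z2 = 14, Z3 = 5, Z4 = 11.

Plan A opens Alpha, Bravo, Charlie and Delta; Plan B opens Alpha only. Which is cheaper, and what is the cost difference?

Plan B is cheaper by 305.

Plan A: {Alpha, Bravo, Charlie, Delta}: Z1→Bravo 2·16=32, Z2→Bravo 4·14=56, Z3→Alpha 11·5=55, Z4→Bravo 3·11=33. Service 176; fixed 710; total 886.
Plan B: {Alpha}: Z1→Alpha 14·16=224, Z2→Alpha 8·14=112, Z3→Alpha 11·5=55, Z4→Alpha 9·11=99. Service 490; fixed 91; total 581.
Difference: |886 − 581| = 305.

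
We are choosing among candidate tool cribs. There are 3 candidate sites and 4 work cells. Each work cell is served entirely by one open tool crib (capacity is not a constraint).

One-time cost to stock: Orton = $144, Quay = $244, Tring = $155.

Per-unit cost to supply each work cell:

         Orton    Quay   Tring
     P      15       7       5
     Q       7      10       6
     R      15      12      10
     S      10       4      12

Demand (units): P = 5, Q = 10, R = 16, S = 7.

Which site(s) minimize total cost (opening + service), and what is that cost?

Open Tring only; minimum total cost 484.

For any fixed open set, each work cell goes to its cheapest open site; total = fixed + service.
{Tring}: P→Tring 5·5=25, Q→Tring 6·10=60, R→Tring 10·16=160, S→Tring 12·7=84. Service 329; fixed 155; total 484.
{Orton}: service 455 + fixed 144 = 599
{Quay}: service 355 + fixed 244 = 599
{Orton, Quay, Tring}: service 273 + fixed 543 = 816
No other subset beats 484.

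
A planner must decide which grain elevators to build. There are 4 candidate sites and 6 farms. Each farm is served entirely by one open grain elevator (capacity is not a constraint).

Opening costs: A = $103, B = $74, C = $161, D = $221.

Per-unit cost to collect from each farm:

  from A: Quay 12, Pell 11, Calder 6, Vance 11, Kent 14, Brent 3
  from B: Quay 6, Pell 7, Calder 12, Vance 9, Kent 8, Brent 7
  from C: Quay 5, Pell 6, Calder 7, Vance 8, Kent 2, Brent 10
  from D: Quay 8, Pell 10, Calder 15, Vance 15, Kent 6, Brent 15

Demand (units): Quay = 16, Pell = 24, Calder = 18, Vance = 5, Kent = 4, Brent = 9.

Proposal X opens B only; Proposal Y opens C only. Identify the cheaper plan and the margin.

Proposal Y is cheaper by 45.

Proposal X: {B}: Quay→B 6·16=96, Pell→B 7·24=168, Calder→B 12·18=216, Vance→B 9·5=45, Kent→B 8·4=32, Brent→B 7·9=63. Service 620; fixed 74; total 694.
Proposal Y: {C}: Quay→C 5·16=80, Pell→C 6·24=144, Calder→C 7·18=126, Vance→C 8·5=40, Kent→C 2·4=8, Brent→C 10·9=90. Service 488; fixed 161; total 649.
Difference: |694 − 649| = 45.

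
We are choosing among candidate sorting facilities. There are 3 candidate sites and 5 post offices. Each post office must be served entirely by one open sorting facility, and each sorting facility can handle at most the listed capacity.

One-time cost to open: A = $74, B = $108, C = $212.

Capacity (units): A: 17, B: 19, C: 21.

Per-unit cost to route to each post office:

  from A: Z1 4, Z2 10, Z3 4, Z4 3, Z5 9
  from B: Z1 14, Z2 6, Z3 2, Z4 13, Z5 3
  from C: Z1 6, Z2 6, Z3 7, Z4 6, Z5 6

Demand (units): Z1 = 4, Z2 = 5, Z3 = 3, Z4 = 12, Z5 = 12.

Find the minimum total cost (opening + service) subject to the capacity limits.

Open {A, B}: Z1→B 14·4=56, Z2→A 10·5=50, Z3→B 2·3=6, Z4→A 3·12=36, Z5→B 3·12=36.
Loads: A carries 17/17, B carries 19/19. Service 184; fixed 182; total 366.
Next best feasible plan costs 460.

Minimum total cost: 366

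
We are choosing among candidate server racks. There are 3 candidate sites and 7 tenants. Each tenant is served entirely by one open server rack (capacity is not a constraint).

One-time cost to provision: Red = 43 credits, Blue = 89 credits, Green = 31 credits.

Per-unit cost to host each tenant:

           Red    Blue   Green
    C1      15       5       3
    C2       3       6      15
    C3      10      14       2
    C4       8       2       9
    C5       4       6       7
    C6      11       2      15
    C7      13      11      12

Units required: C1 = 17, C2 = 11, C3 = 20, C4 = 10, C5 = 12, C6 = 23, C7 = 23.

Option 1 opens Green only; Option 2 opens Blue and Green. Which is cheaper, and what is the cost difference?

Option 1: {Green}: C1→Green 3·17=51, C2→Green 15·11=165, C3→Green 2·20=40, C4→Green 9·10=90, C5→Green 7·12=84, C6→Green 15·23=345, C7→Green 12·23=276. Service 1051; fixed 31; total 1082.
Option 2: {Blue, Green}: C1→Green 3·17=51, C2→Blue 6·11=66, C3→Green 2·20=40, C4→Blue 2·10=20, C5→Blue 6·12=72, C6→Blue 2·23=46, C7→Blue 11·23=253. Service 548; fixed 120; total 668.
Difference: |1082 − 668| = 414.

Option 2 is cheaper by 414.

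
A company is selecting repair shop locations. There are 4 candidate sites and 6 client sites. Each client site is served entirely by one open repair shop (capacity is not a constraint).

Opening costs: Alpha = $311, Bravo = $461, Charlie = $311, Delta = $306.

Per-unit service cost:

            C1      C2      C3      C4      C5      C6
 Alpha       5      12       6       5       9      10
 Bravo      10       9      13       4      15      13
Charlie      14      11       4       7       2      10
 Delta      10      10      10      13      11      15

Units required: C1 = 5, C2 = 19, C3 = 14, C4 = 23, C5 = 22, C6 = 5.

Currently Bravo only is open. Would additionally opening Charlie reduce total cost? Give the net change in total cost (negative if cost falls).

Yes — net change −116 (cost falls by 116).

Current service cost with {Bravo}: 890.
Adding Charlie: each client site re-picks its cheapest; new service cost 463, saving 427.
Extra fixed cost: 311. Net change = 311 − 427 = -116.
(Totals: 1351 → 1235.)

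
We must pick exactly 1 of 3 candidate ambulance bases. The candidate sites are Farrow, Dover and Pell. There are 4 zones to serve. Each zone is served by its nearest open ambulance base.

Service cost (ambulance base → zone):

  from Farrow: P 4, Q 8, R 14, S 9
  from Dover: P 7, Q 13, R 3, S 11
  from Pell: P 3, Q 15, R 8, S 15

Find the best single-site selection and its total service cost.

With exactly 1 open, each zone uses its cheapest among the chosen.
{Dover}: P→Dover 7, Q→Dover 13, R→Dover 3, S→Dover 11. Service cost 34.
{Farrow}: service cost 35
{Pell}: service cost 41
Among all 3 size-1 choices, {Dover} is lowest.

Choose Dover only; total service cost 34.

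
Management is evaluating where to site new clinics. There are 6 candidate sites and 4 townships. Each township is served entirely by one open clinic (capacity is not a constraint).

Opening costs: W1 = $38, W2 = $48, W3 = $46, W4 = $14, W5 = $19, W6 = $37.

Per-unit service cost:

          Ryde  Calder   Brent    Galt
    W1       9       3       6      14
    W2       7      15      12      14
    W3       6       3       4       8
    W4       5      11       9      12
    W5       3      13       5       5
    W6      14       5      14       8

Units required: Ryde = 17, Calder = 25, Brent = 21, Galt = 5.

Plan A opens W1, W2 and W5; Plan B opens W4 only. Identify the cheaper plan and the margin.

Plan A is cheaper by 262.

Plan A: {W1, W2, W5}: Ryde→W5 3·17=51, Calder→W1 3·25=75, Brent→W5 5·21=105, Galt→W5 5·5=25. Service 256; fixed 105; total 361.
Plan B: {W4}: Ryde→W4 5·17=85, Calder→W4 11·25=275, Brent→W4 9·21=189, Galt→W4 12·5=60. Service 609; fixed 14; total 623.
Difference: |361 − 623| = 262.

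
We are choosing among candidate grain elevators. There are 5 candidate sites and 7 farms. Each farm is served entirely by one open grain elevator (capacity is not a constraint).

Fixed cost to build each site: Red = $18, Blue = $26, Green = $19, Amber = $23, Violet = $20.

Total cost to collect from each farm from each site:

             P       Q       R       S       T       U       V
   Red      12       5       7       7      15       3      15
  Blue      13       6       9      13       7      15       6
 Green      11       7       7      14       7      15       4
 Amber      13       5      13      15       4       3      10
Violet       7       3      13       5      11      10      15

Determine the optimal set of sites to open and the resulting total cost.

For any fixed open set, each farm goes to its cheapest open site; total = fixed + service.
{Red, Green}: P→Green 11, Q→Red 5, R→Red 7, S→Red 7, T→Green 7, U→Red 3, V→Green 4. Service 44; fixed 37; total 81.
{Red}: service 64 + fixed 18 = 82
{Green, Violet}: P→Violet 7, Q→Violet 3, R→Green 7, S→Violet 5, T→Green 7, U→Violet 10, V→Green 4. Service 43; fixed 39; total 82.
{Red, Blue, Green, Amber, Violet}: P→Violet 7, Q→Violet 3, R→Red 7, S→Violet 5, T→Amber 4, U→Red 3, V→Green 4. Service 33; fixed 106; total 139.
No other subset beats 81.

Open Red and Green; minimum total cost 81.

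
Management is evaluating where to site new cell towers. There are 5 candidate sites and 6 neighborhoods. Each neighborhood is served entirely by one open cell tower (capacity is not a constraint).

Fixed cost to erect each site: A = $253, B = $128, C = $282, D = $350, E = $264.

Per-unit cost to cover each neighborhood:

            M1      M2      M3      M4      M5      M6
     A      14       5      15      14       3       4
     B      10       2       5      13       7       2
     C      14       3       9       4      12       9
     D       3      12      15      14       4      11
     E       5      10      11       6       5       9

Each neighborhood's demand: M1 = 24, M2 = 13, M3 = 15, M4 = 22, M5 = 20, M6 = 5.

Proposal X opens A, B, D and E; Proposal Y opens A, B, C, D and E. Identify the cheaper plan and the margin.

Proposal X is cheaper by 238.

Proposal X: {A, B, D, E}: M1→D 3·24=72, M2→B 2·13=26, M3→B 5·15=75, M4→E 6·22=132, M5→A 3·20=60, M6→B 2·5=10. Service 375; fixed 995; total 1370.
Proposal Y: {A, B, C, D, E}: M1→D 3·24=72, M2→B 2·13=26, M3→B 5·15=75, M4→C 4·22=88, M5→A 3·20=60, M6→B 2·5=10. Service 331; fixed 1277; total 1608.
Difference: |1370 − 1608| = 238.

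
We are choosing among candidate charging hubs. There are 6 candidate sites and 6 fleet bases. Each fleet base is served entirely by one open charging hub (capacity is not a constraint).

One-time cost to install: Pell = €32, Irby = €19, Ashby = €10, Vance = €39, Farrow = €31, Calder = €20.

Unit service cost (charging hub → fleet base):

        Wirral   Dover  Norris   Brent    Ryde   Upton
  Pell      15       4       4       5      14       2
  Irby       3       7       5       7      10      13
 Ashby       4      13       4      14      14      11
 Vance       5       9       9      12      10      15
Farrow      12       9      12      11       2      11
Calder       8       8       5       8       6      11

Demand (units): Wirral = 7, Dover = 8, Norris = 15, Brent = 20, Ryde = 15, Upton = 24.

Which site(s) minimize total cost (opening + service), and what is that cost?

Open Pell, Ashby and Farrow; minimum total cost 371.

For any fixed open set, each fleet base goes to its cheapest open site; total = fixed + service.
{Pell, Ashby, Farrow}: Wirral→Ashby 4·7=28, Dover→Pell 4·8=32, Norris→Pell 4·15=60, Brent→Pell 5·20=100, Ryde→Farrow 2·15=30, Upton→Pell 2·24=48. Service 298; fixed 73; total 371.
{Pell, Irby, Farrow}: service 291 + fixed 82 = 373
{Pell, Irby, Ashby, Farrow}: service 291 + fixed 92 = 383
{Pell, Irby, Ashby, Vance, Farrow, Calder}: service 291 + fixed 151 = 442
No other subset beats 371.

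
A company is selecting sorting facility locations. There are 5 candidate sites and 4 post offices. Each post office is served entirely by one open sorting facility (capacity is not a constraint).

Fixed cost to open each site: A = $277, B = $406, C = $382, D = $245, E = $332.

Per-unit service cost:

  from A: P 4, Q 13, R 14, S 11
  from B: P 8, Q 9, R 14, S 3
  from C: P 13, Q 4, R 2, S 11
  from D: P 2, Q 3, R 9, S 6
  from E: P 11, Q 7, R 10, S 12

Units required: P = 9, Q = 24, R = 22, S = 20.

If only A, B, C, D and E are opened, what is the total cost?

Total cost: 1836

Each post office is assigned to its cheapest site among the open ones.
{A, B, C, D, E}: P→D 2·9=18, Q→D 3·24=72, R→C 2·22=44, S→B 3·20=60. Service 194; fixed 1642; total 1836.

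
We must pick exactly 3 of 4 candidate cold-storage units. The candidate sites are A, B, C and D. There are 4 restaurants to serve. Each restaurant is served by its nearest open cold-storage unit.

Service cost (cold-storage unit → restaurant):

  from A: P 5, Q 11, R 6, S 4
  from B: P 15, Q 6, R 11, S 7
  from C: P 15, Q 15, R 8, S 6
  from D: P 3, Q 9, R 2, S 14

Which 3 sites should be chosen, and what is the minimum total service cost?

Choose A, B and D; total service cost 15.

With exactly 3 open, each restaurant uses its cheapest among the chosen.
{A, B, D}: P→D 3, Q→B 6, R→D 2, S→A 4. Service cost 15.
{B, C, D}: service cost 17
{A, C, D}: service cost 18
Among all 4 size-3 choices, {A, B, D} is lowest.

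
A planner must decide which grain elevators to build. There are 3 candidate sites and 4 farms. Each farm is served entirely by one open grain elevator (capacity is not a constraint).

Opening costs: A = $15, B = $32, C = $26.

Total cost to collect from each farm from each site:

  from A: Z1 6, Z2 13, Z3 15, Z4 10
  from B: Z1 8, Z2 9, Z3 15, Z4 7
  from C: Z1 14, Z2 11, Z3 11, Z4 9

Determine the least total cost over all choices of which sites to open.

For any fixed open set, each farm goes to its cheapest open site; total = fixed + service.
{A}: Z1→A 6, Z2→A 13, Z3→A 15, Z4→A 10. Service 44; fixed 15; total 59.
{B}: service 39 + fixed 32 = 71
{C}: Z1→C 14, Z2→C 11, Z3→C 11, Z4→C 9. Service 45; fixed 26; total 71.
{A, B, C}: service 33 + fixed 73 = 106
(All 7 nonempty subsets were checked; A only is lowest.)

Minimum total cost: 59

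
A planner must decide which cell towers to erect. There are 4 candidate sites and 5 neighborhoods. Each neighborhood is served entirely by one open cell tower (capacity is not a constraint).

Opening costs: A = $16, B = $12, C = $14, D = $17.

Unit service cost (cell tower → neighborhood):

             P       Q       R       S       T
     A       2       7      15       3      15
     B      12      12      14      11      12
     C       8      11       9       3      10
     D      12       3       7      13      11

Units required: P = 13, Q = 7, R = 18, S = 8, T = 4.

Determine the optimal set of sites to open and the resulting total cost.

Open A and D; minimum total cost 274.

For any fixed open set, each neighborhood goes to its cheapest open site; total = fixed + service.
{A, D}: P→A 2·13=26, Q→D 3·7=21, R→D 7·18=126, S→A 3·8=24, T→D 11·4=44. Service 241; fixed 33; total 274.
{A, C, D}: service 237 + fixed 47 = 284
{A, B, D}: service 241 + fixed 45 = 286
{A, B, C, D}: service 237 + fixed 59 = 296
No other subset beats 274.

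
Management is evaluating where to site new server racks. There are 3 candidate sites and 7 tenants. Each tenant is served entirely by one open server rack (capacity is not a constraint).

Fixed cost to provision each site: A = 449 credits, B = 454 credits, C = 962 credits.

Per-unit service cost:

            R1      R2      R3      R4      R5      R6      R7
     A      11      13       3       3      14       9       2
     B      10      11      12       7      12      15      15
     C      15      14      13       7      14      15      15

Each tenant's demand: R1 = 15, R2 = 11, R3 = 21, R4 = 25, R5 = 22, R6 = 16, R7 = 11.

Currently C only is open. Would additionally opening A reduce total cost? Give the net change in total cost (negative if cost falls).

Yes — net change −171 (cost falls by 171).

Current service cost with {C}: 1540.
Adding A: each tenant re-picks its cheapest; new service cost 920, saving 620.
Extra fixed cost: 449. Net change = 449 − 620 = -171.
(Totals: 2502 → 2331.)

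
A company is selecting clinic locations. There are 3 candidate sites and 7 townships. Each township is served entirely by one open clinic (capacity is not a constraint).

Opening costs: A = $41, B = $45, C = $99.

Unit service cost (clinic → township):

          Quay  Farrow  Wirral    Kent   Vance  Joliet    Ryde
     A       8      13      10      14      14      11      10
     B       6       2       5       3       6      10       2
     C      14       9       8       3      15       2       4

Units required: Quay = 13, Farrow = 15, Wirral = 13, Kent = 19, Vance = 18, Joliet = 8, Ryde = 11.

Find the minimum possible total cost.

Minimum total cost: 485

For any fixed open set, each township goes to its cheapest open site; total = fixed + service.
{B}: Quay→B 6·13=78, Farrow→B 2·15=30, Wirral→B 5·13=65, Kent→B 3·19=57, Vance→B 6·18=108, Joliet→B 10·8=80, Ryde→B 2·11=22. Service 440; fixed 45; total 485.
{B, C}: Quay→B 6·13=78, Farrow→B 2·15=30, Wirral→B 5·13=65, Kent→B 3·19=57, Vance→B 6·18=108, Joliet→C 2·8=16, Ryde→B 2·11=22. Service 376; fixed 144; total 520.
{A, B}: Quay→B 6·13=78, Farrow→B 2·15=30, Wirral→B 5·13=65, Kent→B 3·19=57, Vance→B 6·18=108, Joliet→B 10·8=80, Ryde→B 2·11=22. Service 440; fixed 86; total 526.
{A, B, C}: Quay→B 6·13=78, Farrow→B 2·15=30, Wirral→B 5·13=65, Kent→B 3·19=57, Vance→B 6·18=108, Joliet→C 2·8=16, Ryde→B 2·11=22. Service 376; fixed 185; total 561.
No other subset beats 485.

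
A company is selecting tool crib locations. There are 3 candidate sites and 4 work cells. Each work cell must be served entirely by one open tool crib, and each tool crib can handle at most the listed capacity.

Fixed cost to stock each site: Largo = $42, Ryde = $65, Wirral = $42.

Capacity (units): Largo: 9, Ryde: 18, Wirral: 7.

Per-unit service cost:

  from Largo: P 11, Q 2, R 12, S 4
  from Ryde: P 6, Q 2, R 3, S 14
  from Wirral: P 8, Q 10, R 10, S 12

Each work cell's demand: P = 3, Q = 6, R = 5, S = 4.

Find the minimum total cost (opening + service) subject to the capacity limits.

Minimum total cost: 166

Open {Ryde}: P→Ryde 6·3=18, Q→Ryde 2·6=12, R→Ryde 3·5=15, S→Ryde 14·4=56.
Loads: Ryde carries 18/18. Service 101; fixed 65; total 166.
Next best feasible plan costs 168.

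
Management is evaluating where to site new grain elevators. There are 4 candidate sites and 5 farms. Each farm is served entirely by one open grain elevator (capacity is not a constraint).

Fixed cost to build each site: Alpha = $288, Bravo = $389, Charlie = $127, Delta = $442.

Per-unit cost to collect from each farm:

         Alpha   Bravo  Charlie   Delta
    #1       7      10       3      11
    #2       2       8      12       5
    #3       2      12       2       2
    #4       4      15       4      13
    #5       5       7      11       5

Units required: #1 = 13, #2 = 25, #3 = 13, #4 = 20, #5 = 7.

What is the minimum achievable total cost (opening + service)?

For any fixed open set, each farm goes to its cheapest open site; total = fixed + service.
{Alpha}: #1→Alpha 7·13=91, #2→Alpha 2·25=50, #3→Alpha 2·13=26, #4→Alpha 4·20=80, #5→Alpha 5·7=35. Service 282; fixed 288; total 570.
{Alpha, Charlie}: service 230 + fixed 415 = 645
{Charlie}: service 522 + fixed 127 = 649
{Alpha, Bravo, Charlie, Delta}: service 230 + fixed 1246 = 1476
(All 15 nonempty subsets were checked; Alpha only is lowest.)

Minimum total cost: 570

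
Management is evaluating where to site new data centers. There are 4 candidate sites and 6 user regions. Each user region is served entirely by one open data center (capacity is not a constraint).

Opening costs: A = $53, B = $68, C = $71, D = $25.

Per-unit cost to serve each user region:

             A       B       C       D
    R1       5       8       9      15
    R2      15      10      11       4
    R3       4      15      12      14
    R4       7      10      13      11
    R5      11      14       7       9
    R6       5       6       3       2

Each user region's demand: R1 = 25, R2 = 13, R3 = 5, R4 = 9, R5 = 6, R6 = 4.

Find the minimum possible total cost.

For any fixed open set, each user region goes to its cheapest open site; total = fixed + service.
{A, D}: R1→A 5·25=125, R2→D 4·13=52, R3→A 4·5=20, R4→A 7·9=63, R5→D 9·6=54, R6→D 2·4=8. Service 322; fixed 78; total 400.
{A, C, D}: service 310 + fixed 149 = 459
{A, B, D}: R1→A 5·25=125, R2→D 4·13=52, R3→A 4·5=20, R4→A 7·9=63, R5→D 9·6=54, R6→D 2·4=8. Service 322; fixed 146; total 468.
{A, B, C, D}: R1→A 5·25=125, R2→D 4·13=52, R3→A 4·5=20, R4→A 7·9=63, R5→C 7·6=42, R6→D 2·4=8. Service 310; fixed 217; total 527.
No other subset beats 400.

Minimum total cost: 400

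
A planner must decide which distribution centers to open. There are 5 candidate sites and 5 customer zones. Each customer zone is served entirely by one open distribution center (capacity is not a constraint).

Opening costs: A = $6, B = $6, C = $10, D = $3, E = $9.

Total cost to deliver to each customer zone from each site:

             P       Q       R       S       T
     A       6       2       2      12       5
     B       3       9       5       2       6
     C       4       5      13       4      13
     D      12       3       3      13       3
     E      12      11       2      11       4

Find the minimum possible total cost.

Minimum total cost: 23

For any fixed open set, each customer zone goes to its cheapest open site; total = fixed + service.
{B, D}: P→B 3, Q→D 3, R→D 3, S→B 2, T→D 3. Service 14; fixed 9; total 23.
{A, B}: service 14 + fixed 12 = 26
{A, B, D}: service 12 + fixed 15 = 27
{A, B, C, D, E}: service 12 + fixed 34 = 46
No other subset beats 23.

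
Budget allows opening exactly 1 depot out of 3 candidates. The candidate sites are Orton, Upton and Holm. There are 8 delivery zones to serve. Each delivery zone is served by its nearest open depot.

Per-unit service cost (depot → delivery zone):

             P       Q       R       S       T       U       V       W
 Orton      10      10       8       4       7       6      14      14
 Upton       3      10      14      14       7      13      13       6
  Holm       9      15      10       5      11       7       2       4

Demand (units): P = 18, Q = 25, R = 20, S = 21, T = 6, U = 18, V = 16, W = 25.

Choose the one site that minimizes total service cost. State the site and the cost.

Choose Holm only; total service cost 1166.

With exactly 1 open, each delivery zone uses its cheapest among the chosen.
{Holm}: P→Holm 9·18=162, Q→Holm 15·25=375, R→Holm 10·20=200, S→Holm 5·21=105, T→Holm 11·6=66, U→Holm 7·18=126, V→Holm 2·16=32, W→Holm 4·25=100. Service cost 1166.
{Orton}: service cost 1398
{Upton}: service cost 1512
Among all 3 size-1 choices, {Holm} is lowest.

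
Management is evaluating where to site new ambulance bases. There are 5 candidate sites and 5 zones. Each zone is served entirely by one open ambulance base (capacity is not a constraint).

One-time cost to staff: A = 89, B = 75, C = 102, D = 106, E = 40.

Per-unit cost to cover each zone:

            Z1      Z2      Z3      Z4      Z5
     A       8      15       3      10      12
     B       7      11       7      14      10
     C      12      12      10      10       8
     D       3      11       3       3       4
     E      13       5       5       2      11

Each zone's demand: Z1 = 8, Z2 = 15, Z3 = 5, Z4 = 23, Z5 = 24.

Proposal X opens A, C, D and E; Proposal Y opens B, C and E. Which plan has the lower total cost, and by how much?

Proposal X is cheaper by 18.

Proposal X: {A, C, D, E}: Z1→D 3·8=24, Z2→E 5·15=75, Z3→A 3·5=15, Z4→E 2·23=46, Z5→D 4·24=96. Service 256; fixed 337; total 593.
Proposal Y: {B, C, E}: Z1→B 7·8=56, Z2→E 5·15=75, Z3→E 5·5=25, Z4→E 2·23=46, Z5→C 8·24=192. Service 394; fixed 217; total 611.
Difference: |593 − 611| = 18.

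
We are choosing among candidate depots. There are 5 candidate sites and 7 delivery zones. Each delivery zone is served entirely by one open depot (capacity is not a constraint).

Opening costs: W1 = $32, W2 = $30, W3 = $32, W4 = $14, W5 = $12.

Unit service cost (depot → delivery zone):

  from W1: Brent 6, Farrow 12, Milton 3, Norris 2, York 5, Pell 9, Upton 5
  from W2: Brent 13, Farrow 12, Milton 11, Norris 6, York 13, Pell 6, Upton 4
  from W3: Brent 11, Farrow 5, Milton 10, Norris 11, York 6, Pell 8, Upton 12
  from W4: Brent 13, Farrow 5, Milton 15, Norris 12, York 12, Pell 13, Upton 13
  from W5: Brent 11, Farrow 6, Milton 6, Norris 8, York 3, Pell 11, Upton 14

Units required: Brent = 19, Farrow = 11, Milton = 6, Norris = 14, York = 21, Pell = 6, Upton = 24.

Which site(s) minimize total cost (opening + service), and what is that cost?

For any fixed open set, each delivery zone goes to its cheapest open site; total = fixed + service.
{W1, W2, W5}: Brent→W1 6·19=114, Farrow→W5 6·11=66, Milton→W1 3·6=18, Norris→W1 2·14=28, York→W5 3·21=63, Pell→W2 6·6=36, Upton→W2 4·24=96. Service 421; fixed 74; total 495.
{W1, W2, W4, W5}: service 410 + fixed 88 = 498
{W1, W5}: Brent→W1 6·19=114, Farrow→W5 6·11=66, Milton→W1 3·6=18, Norris→W1 2·14=28, York→W5 3·21=63, Pell→W1 9·6=54, Upton→W1 5·24=120. Service 463; fixed 44; total 507.
{W1, W2, W3, W4, W5}: Brent→W1 6·19=114, Farrow→W3 5·11=55, Milton→W1 3·6=18, Norris→W1 2·14=28, York→W5 3·21=63, Pell→W2 6·6=36, Upton→W2 4·24=96. Service 410; fixed 120; total 530.
No other subset beats 495.

Open W1, W2 and W5; minimum total cost 495.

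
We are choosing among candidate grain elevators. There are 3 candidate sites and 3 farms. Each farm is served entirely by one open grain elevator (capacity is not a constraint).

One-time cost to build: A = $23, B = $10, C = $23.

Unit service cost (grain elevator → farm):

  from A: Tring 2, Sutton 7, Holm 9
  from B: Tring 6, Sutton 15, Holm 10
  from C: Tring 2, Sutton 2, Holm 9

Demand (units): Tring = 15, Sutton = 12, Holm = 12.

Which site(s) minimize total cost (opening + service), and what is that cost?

For any fixed open set, each farm goes to its cheapest open site; total = fixed + service.
{C}: Tring→C 2·15=30, Sutton→C 2·12=24, Holm→C 9·12=108. Service 162; fixed 23; total 185.
{B, C}: service 162 + fixed 33 = 195
{A, C}: Tring→A 2·15=30, Sutton→C 2·12=24, Holm→A 9·12=108. Service 162; fixed 46; total 208.
{A, B, C}: service 162 + fixed 56 = 218
No other subset beats 185.

Open C only; minimum total cost 185.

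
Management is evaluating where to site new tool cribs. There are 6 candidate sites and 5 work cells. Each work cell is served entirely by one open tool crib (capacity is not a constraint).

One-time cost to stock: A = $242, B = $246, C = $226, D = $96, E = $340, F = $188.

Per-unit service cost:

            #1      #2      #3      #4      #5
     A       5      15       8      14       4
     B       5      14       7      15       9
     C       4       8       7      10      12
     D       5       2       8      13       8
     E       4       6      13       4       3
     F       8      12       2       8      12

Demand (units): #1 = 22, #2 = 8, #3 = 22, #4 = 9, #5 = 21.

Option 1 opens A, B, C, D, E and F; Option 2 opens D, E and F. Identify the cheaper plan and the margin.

Option 2 is cheaper by 714.

Option 1: {A, B, C, D, E, F}: #1→C 4·22=88, #2→D 2·8=16, #3→F 2·22=44, #4→E 4·9=36, #5→E 3·21=63. Service 247; fixed 1338; total 1585.
Option 2: {D, E, F}: #1→E 4·22=88, #2→D 2·8=16, #3→F 2·22=44, #4→E 4·9=36, #5→E 3·21=63. Service 247; fixed 624; total 871.
Difference: |1585 − 871| = 714.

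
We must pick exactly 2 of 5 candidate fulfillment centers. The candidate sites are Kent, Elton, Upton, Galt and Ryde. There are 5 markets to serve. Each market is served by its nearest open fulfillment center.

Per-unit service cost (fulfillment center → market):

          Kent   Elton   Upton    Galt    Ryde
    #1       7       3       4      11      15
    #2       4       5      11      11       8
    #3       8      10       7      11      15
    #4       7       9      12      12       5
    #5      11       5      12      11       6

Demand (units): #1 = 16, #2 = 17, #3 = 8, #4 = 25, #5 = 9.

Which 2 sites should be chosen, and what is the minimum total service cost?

With exactly 2 open, each market uses its cheapest among the chosen.
{Elton, Ryde}: #1→Elton 3·16=48, #2→Elton 5·17=85, #3→Elton 10·8=80, #4→Ryde 5·25=125, #5→Elton 5·9=45. Service cost 383.
{Kent, Elton}: service cost 400
{Kent, Ryde}: service cost 423
Among all 10 size-2 choices, {Elton, Ryde} is lowest.

Choose Elton and Ryde; total service cost 383.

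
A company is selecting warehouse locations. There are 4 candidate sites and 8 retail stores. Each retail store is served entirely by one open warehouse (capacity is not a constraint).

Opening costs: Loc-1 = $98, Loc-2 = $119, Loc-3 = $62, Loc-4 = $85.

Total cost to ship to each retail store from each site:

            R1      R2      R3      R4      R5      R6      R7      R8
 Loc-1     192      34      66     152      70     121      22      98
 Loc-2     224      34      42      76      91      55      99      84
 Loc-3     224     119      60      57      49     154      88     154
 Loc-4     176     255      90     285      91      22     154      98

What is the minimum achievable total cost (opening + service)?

For any fixed open set, each retail store goes to its cheapest open site; total = fixed + service.
{Loc-1, Loc-3, Loc-4}: R1→Loc-4 176, R2→Loc-1 34, R3→Loc-3 60, R4→Loc-3 57, R5→Loc-3 49, R6→Loc-4 22, R7→Loc-1 22, R8→Loc-1 98. Service 518; fixed 245; total 763.
{Loc-1, Loc-2}: service 575 + fixed 217 = 792
{Loc-1, Loc-3}: service 633 + fixed 160 = 793
{Loc-1, Loc-2, Loc-3, Loc-4}: R1→Loc-4 176, R2→Loc-1 34, R3→Loc-2 42, R4→Loc-3 57, R5→Loc-3 49, R6→Loc-4 22, R7→Loc-1 22, R8→Loc-2 84. Service 486; fixed 364; total 850.
No other subset beats 763.

Minimum total cost: 763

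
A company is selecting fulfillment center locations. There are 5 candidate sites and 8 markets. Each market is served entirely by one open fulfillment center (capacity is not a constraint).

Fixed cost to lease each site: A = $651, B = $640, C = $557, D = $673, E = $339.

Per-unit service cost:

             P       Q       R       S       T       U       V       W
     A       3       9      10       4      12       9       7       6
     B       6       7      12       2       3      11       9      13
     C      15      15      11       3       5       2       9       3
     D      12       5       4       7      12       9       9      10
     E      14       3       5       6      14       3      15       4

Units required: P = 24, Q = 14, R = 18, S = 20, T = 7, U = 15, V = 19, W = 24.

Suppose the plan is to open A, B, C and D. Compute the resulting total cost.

Total cost: 3031

Each market is assigned to its cheapest site among the open ones.
{A, B, C, D}: P→A 3·24=72, Q→D 5·14=70, R→D 4·18=72, S→B 2·20=40, T→B 3·7=21, U→C 2·15=30, V→A 7·19=133, W→C 3·24=72. Service 510; fixed 2521; total 3031.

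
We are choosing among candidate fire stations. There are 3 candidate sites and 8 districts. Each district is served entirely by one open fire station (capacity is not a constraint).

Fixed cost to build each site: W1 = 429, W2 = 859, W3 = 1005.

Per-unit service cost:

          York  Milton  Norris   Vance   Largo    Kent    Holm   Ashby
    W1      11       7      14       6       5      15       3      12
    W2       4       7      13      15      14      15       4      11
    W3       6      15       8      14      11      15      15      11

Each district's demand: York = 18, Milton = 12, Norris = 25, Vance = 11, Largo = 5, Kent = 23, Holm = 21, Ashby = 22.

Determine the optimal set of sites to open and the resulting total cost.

For any fixed open set, each district goes to its cheapest open site; total = fixed + service.
{W1}: York→W1 11·18=198, Milton→W1 7·12=84, Norris→W1 14·25=350, Vance→W1 6·11=66, Largo→W1 5·5=25, Kent→W1 15·23=345, Holm→W1 3·21=63, Ashby→W1 12·22=264. Service 1395; fixed 429; total 1824.
{W2}: service 1387 + fixed 859 = 2246
{W1, W2}: service 1222 + fixed 1288 = 2510
{W1, W2, W3}: service 1097 + fixed 2293 = 3390
No other subset beats 1824.

Open W1 only; minimum total cost 1824.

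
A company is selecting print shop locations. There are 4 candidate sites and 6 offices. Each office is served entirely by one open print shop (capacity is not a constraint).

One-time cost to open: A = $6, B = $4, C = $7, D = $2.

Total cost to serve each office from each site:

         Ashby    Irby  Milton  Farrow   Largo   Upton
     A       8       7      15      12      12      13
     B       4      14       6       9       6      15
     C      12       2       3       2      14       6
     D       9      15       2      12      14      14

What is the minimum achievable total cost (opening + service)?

For any fixed open set, each office goes to its cheapest open site; total = fixed + service.
{B, C}: Ashby→B 4, Irby→C 2, Milton→C 3, Farrow→C 2, Largo→B 6, Upton→C 6. Service 23; fixed 11; total 34.
{B, C, D}: service 22 + fixed 13 = 35
{A, B, C}: Ashby→B 4, Irby→C 2, Milton→C 3, Farrow→C 2, Largo→B 6, Upton→C 6. Service 23; fixed 17; total 40.
{A, B, C, D}: Ashby→B 4, Irby→C 2, Milton→D 2, Farrow→C 2, Largo→B 6, Upton→C 6. Service 22; fixed 19; total 41.
No other subset beats 34.

Minimum total cost: 34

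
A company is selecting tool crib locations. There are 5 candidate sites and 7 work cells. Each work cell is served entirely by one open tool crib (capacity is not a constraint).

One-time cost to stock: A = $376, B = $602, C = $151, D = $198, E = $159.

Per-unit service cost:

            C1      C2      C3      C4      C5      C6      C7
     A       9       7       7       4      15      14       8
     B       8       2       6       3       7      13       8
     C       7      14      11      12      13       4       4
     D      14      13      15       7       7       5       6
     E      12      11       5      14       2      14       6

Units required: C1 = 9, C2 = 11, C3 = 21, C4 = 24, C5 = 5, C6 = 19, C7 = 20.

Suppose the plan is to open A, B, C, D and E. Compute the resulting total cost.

Total cost: 1914

Each work cell is assigned to its cheapest site among the open ones.
{A, B, C, D, E}: C1→C 7·9=63, C2→B 2·11=22, C3→E 5·21=105, C4→B 3·24=72, C5→E 2·5=10, C6→C 4·19=76, C7→C 4·20=80. Service 428; fixed 1486; total 1914.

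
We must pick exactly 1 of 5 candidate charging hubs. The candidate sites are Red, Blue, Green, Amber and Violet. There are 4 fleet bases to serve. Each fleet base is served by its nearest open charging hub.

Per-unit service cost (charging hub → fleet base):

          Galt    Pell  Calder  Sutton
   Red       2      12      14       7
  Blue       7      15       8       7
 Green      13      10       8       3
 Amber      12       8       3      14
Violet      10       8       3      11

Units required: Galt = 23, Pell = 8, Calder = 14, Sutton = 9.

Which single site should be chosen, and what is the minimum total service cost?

With exactly 1 open, each fleet base uses its cheapest among the chosen.
{Red}: Galt→Red 2·23=46, Pell→Red 12·8=96, Calder→Red 14·14=196, Sutton→Red 7·9=63. Service cost 401.
{Violet}: service cost 435
{Blue}: service cost 456
Among all 5 size-1 choices, {Red} is lowest.

Choose Red only; total service cost 401.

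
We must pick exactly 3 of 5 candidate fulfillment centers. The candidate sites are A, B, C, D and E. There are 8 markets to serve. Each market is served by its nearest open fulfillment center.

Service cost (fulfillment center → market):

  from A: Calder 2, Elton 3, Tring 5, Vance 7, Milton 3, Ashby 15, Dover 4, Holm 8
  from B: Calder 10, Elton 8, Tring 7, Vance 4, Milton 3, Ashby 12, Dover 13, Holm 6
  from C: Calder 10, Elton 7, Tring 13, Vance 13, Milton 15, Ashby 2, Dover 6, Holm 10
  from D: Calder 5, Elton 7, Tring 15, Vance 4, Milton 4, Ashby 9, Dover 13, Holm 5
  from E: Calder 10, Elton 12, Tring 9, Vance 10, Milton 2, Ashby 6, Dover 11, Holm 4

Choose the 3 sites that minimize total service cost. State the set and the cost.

With exactly 3 open, each market uses its cheapest among the chosen.
{A, C, D}: Calder→A 2, Elton→A 3, Tring→A 5, Vance→D 4, Milton→A 3, Ashby→C 2, Dover→A 4, Holm→D 5. Service cost 28.
{A, B, C}: service cost 29
{A, C, E}: service cost 29
Among all 10 size-3 choices, {A, C, D} is lowest.

Choose A, C and D; total service cost 28.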